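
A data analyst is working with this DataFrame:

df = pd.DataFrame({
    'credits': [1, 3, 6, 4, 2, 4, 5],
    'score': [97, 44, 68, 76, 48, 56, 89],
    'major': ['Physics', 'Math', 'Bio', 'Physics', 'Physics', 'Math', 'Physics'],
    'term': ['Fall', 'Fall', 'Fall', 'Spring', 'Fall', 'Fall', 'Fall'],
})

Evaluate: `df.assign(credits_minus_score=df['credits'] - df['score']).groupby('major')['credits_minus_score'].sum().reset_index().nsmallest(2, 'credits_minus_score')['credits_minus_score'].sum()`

add column credits_minus_score = df['credits'] - df['score']:
   credits  score    major    term  credits_minus_score
0        1     97  Physics    Fall                  -96
1        3     44     Math    Fall                  -41
2        6     68      Bio    Fall                  -62
3        4     76  Physics  Spring                  -72
4        2     48  Physics    Fall                  -46
5        4     56     Math    Fall                  -52
6        5     89  Physics    Fall                  -84
group by major, sum of credits_minus_score:
major
Bio        -62
Math       -93
Physics   -298
Name: credits_minus_score, dtype: int64
reset_index():
     major  credits_minus_score
0      Bio                  -62
1     Math                  -93
2  Physics                 -298
take 2 rows with smallest credits_minus_score:
     major  credits_minus_score
2  Physics                 -298
1     Math                  -93

-391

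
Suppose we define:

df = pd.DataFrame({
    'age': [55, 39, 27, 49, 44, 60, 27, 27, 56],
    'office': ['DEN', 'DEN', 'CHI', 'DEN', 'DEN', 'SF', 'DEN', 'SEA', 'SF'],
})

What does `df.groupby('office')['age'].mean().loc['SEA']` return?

27.0

group by office, mean of age:
office
CHI    27.0
DEN    42.8
SEA    27.0
SF     58.0
Name: age, dtype: float64
So loc['SEA'] = 27.0.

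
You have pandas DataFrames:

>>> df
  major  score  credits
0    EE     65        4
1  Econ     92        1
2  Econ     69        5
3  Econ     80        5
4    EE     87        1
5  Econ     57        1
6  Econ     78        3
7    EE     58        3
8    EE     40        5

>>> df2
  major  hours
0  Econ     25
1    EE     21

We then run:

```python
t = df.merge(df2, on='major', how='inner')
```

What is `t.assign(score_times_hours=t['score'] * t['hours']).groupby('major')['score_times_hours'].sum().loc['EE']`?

merge on 'major' (how='inner') → 9 rows:
  major  score  credits  hours
0    EE     65        4     21
1  Econ     92        1     25
2  Econ     69        5     25
3  Econ     80        5     25
4    EE     87        1     21
5  Econ     57        1     25
6  Econ     78        3     25
7    EE     58        3     21
8    EE     40        5     21
add column score_times_hours = t['score'] * t['hours']:
  major  score  credits  hours  score_times_hours
0    EE     65        4     21               1365
1  Econ     92        1     25               2300
2  Econ     69        5     25               1725
3  Econ     80        5     25               2000
4    EE     87        1     21               1827
5  Econ     57        1     25               1425
6  Econ     78        3     25               1950
7    EE     58        3     21               1218
8    EE     40        5     21                840
group by major, sum of score_times_hours:
major
EE      5250
Econ    9400
Name: score_times_hours, dtype: int64
Then the value at index 'EE': 5250

5250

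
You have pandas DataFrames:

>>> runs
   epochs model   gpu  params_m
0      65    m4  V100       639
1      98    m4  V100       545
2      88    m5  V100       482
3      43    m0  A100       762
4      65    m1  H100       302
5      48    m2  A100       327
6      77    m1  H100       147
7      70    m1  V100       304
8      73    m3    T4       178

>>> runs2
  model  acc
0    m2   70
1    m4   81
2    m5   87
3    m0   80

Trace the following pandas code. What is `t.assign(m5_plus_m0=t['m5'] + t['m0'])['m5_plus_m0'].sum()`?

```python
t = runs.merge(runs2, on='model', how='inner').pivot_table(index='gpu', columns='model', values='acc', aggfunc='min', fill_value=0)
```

167

merge on 'model' (how='inner') → 5 rows:
   epochs model   gpu  params_m  acc
0      65    m4  V100       639   81
1      98    m4  V100       545   81
2      88    m5  V100       482   87
3      43    m0  A100       762   80
4      48    m2  A100       327   70
pivot: rows=gpu, cols=model, min(acc):
model  m0  m2  m4  m5
gpu                  
A100   80  70   0   0
V100    0   0  81  87
add column m5_plus_m0 = t['m5'] + t['m0']:
model  m0  m2  m4  m5  m5_plus_m0
gpu                              
A100   80  70   0   0          80
V100    0   0  81  87          87
Taking the sum of column 'm5_plus_m0' gives 167.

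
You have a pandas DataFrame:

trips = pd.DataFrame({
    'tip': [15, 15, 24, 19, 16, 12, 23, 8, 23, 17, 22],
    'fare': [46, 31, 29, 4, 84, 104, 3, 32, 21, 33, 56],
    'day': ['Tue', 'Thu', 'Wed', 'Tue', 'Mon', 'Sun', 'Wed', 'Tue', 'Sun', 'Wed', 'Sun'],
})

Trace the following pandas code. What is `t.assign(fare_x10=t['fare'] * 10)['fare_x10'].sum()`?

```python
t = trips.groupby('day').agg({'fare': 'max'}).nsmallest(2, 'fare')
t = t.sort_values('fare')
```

640

group by day, max of fare:
     fare
day      
Mon    84
Sun   104
Thu    31
Tue    46
Wed    33
take 2 rows with smallest fare:
     fare
day      
Thu    31
Wed    33
sort by fare:
     fare
day      
Thu    31
Wed    33
add column fare_x10 = t['fare'] * 10:
     fare  fare_x10
day                
Thu    31       310
Wed    33       330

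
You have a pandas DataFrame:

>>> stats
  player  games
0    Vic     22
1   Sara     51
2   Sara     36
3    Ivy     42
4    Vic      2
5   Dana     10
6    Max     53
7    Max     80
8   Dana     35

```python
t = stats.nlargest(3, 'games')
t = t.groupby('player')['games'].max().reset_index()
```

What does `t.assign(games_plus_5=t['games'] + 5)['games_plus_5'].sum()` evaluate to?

141

take 3 rows with largest games:
  player  games
7    Max     80
6    Max     53
1   Sara     51
group by player, max of games:
player
Max     80
Sara    51
Name: games, dtype: int64
reset_index():
  player  games
0    Max     80
1   Sara     51
add column games_plus_5 = t['games'] + 5:
  player  games  games_plus_5
0    Max     80            85
1   Sara     51            56
Finally, sum of column 'games_plus_5' = 141.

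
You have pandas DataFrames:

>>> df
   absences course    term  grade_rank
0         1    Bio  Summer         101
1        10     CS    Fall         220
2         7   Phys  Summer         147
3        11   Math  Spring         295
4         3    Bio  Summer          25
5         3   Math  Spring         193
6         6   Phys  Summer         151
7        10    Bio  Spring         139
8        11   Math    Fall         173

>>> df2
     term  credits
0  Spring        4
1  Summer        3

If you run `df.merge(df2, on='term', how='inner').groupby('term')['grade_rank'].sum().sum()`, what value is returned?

merge on 'term' (how='inner') → 7 rows:
   absences course    term  grade_rank  credits
0         1    Bio  Summer         101        3
1         7   Phys  Summer         147        3
2        11   Math  Spring         295        4
3         3    Bio  Summer          25        3
4         3   Math  Spring         193        4
5         6   Phys  Summer         151        3
6        10    Bio  Spring         139        4
group by term, sum of grade_rank:
term
Spring    627
Summer    424
Name: grade_rank, dtype: int64

1051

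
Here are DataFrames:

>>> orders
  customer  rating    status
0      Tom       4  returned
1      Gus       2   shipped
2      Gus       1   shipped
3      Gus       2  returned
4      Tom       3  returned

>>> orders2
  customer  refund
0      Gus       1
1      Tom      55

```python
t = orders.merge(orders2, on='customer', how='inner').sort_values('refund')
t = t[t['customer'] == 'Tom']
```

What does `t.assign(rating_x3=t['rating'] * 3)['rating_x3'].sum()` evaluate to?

merge on 'customer' (how='inner') → 5 rows:
  customer  rating    status  refund
0      Tom       4  returned      55
1      Gus       2   shipped       1
2      Gus       1   shipped       1
3      Gus       2  returned       1
4      Tom       3  returned      55
sort by refund:
  customer  rating    status  refund
1      Gus       2   shipped       1
2      Gus       1   shipped       1
3      Gus       2  returned       1
0      Tom       4  returned      55
4      Tom       3  returned      55
filter rows where customer == 'Tom':
  customer  rating    status  refund
0      Tom       4  returned      55
4      Tom       3  returned      55
add column rating_x3 = t['rating'] * 3:
  customer  rating    status  refund  rating_x3
0      Tom       4  returned      55         12
4      Tom       3  returned      55          9

21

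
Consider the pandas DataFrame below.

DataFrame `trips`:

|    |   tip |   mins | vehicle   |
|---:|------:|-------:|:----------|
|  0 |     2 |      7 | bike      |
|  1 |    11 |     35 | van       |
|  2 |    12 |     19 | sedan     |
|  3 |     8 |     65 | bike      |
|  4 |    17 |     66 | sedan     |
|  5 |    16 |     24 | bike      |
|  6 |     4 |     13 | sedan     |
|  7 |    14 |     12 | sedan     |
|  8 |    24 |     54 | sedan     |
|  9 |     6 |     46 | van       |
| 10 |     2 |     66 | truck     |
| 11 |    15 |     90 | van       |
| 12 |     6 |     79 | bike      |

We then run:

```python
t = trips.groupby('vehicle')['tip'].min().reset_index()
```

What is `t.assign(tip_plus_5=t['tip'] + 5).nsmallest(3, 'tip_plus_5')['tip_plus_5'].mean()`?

7.66666666667

group by vehicle, min of tip:
vehicle
bike     2
sedan    4
truck    2
van      6
Name: tip, dtype: int64
reset_index():
  vehicle  tip
0    bike    2
1   sedan    4
2   truck    2
3     van    6
add column tip_plus_5 = t['tip'] + 5:
  vehicle  tip  tip_plus_5
0    bike    2           7
1   sedan    4           9
2   truck    2           7
3     van    6          11
take 3 rows with smallest tip_plus_5:
  vehicle  tip  tip_plus_5
0    bike    2           7
2   truck    2           7
1   sedan    4           9
So mean() = 7.66666666667.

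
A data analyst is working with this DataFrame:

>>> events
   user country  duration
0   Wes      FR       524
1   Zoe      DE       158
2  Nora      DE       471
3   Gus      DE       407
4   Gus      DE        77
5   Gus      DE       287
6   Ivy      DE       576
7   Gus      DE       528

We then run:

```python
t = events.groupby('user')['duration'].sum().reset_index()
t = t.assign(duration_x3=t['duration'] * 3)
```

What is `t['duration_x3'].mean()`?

group by user, sum of duration:
user
Gus     1299
Ivy      576
Nora     471
Wes      524
Zoe      158
Name: duration, dtype: int64
reset_index():
   user  duration
0   Gus      1299
1   Ivy       576
2  Nora       471
3   Wes       524
4   Zoe       158
add column duration_x3 = t['duration'] * 3:
   user  duration  duration_x3
0   Gus      1299         3897
1   Ivy       576         1728
2  Nora       471         1413
3   Wes       524         1572
4   Zoe       158          474

1816.8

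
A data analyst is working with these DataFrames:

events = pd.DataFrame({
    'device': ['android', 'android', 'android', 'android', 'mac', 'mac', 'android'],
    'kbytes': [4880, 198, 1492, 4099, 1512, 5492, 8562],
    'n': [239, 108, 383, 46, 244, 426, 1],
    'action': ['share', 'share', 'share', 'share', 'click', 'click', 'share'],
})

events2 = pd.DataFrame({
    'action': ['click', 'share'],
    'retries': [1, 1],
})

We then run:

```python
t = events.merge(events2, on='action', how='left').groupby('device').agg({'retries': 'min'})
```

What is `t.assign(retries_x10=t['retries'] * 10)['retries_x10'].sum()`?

20

merge on 'action' (how='left') → 7 rows:
    device  kbytes    n action  retries
0  android    4880  239  share        1
1  android     198  108  share        1
2  android    1492  383  share        1
3  android    4099   46  share        1
4      mac    1512  244  click        1
5      mac    5492  426  click        1
6  android    8562    1  share        1
group by device, min of retries:
         retries
device          
android        1
mac            1
add column retries_x10 = t['retries'] * 10:
         retries  retries_x10
device                       
android        1           10
mac            1           10
Then the sum of column 'retries_x10': 20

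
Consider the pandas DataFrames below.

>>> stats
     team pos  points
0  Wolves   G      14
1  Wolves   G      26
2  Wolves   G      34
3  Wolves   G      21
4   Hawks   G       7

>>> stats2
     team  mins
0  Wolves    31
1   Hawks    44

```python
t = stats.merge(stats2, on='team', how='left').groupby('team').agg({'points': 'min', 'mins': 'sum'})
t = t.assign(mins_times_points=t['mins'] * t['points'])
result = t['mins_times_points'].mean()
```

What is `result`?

merge on 'team' (how='left') → 5 rows:
     team pos  points  mins
0  Wolves   G      14    31
1  Wolves   G      26    31
2  Wolves   G      34    31
3  Wolves   G      21    31
4   Hawks   G       7    44
group by team: min(points), sum(mins):
        points  mins
team                
Hawks        7    44
Wolves      14   124
add column mins_times_points = t['mins'] * t['points']:
        points  mins  mins_times_points
team                                   
Hawks        7    44                308
Wolves      14   124               1736
Taking the mean of column 'mins_times_points' gives 1022.0.

1022.0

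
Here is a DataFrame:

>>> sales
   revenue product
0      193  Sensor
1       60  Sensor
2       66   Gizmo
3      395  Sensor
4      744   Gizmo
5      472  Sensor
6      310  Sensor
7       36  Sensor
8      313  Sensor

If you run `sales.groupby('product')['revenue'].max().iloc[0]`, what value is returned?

group by product, max of revenue:
product
Gizmo     744
Sensor    472
Name: revenue, dtype: int64

744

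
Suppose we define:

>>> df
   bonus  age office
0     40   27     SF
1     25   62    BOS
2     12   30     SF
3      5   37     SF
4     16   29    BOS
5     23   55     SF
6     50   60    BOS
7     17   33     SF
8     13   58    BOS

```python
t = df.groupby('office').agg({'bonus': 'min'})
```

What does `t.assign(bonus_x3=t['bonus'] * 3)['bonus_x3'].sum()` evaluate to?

group by office, min of bonus:
        bonus
office       
BOS        13
SF          5
add column bonus_x3 = t['bonus'] * 3:
        bonus  bonus_x3
office                 
BOS        13        39
SF          5        15
Hence 54.

54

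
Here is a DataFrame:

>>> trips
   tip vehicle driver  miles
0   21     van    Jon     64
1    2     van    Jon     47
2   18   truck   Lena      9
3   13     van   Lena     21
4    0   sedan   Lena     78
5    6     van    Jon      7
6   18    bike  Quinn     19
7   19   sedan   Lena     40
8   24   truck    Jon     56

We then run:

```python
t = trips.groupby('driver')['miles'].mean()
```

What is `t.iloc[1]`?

37.0

group by driver, mean of miles:
driver
Jon      43.5
Lena     37.0
Quinn    19.0
Name: miles, dtype: float64
The value at position 1 is 37.0.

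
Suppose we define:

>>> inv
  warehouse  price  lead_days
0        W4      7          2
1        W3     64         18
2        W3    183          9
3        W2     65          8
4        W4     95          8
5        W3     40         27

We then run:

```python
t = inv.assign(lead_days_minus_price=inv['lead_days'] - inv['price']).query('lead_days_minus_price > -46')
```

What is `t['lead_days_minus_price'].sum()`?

-18

add column lead_days_minus_price = inv['lead_days'] - inv['price']:
  warehouse  price  lead_days  lead_days_minus_price
0        W4      7          2                     -5
1        W3     64         18                    -46
2        W3    183          9                   -174
3        W2     65          8                    -57
4        W4     95          8                    -87
5        W3     40         27                    -13
filter rows where lead_days_minus_price > -46:
  warehouse  price  lead_days  lead_days_minus_price
0        W4      7          2                     -5
5        W3     40         27                    -13
Finally, sum of column 'lead_days_minus_price' = -18.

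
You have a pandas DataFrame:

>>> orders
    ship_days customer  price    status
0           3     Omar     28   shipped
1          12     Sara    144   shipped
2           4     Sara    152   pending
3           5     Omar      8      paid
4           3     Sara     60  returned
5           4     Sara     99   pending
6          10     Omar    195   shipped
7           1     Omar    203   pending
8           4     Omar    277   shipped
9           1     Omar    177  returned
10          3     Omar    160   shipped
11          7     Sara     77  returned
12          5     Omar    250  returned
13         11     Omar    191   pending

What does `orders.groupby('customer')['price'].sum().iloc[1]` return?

532

group by customer, sum of price:
customer
Omar    1489
Sara     532
Name: price, dtype: int64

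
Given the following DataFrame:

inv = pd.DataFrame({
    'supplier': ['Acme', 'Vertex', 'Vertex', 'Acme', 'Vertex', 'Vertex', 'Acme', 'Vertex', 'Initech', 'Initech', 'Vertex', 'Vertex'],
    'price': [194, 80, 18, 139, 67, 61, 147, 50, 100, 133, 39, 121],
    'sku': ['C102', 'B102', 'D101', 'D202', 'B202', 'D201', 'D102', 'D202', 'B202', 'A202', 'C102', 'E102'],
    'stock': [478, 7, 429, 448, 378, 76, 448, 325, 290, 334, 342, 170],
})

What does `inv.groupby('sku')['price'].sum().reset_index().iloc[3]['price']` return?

233

group by sku, sum of price:
sku
A202    133
B102     80
B202    167
C102    233
D101     18
D102    147
D201     61
D202    189
E102    121
Name: price, dtype: int64
reset_index():
    sku  price
0  A202    133
1  B102     80
2  B202    167
3  C102    233
4  D101     18
5  D102    147
6  D201     61
7  D202    189
8  E102    121
value at position 3, column 'price' → 233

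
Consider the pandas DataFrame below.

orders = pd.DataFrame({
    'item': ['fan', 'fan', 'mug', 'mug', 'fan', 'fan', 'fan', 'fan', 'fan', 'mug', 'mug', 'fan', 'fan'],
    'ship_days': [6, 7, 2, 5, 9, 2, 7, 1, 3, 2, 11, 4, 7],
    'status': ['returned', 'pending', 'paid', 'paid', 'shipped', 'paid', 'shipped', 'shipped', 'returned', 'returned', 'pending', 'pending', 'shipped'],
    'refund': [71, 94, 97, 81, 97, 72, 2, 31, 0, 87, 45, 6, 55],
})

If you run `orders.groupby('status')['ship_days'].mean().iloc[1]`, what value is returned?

7.33333333333

group by status, mean of ship_days:
status
paid        3.000000
pending     7.333333
returned    3.666667
shipped     6.000000
Name: ship_days, dtype: float64
The value at position 1 is 7.33333333333.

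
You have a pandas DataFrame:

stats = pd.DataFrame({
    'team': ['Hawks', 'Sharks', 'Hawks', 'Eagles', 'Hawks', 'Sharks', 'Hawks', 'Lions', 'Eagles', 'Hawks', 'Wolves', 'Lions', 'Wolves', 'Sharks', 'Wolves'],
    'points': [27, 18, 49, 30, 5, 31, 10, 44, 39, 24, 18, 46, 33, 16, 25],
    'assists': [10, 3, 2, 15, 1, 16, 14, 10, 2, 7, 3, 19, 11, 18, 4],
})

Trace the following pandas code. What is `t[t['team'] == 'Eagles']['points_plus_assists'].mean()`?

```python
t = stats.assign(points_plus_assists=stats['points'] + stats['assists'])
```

43.0

add column points_plus_assists = stats['points'] + stats['assists']:
      team  points  assists  points_plus_assists
0    Hawks      27       10                   37
1   Sharks      18        3                   21
2    Hawks      49        2                   51
3   Eagles      30       15                   45
4    Hawks       5        1                    6
5   Sharks      31       16                   47
6    Hawks      10       14                   24
7    Lions      44       10                   54
8   Eagles      39        2                   41
9    Hawks      24        7                   31
10  Wolves      18        3                   21
11   Lions      46       19                   65
12  Wolves      33       11                   44
13  Sharks      16       18                   34
14  Wolves      25        4                   29
filter rows where team == 'Eagles':
     team  points  assists  points_plus_assists
3  Eagles      30       15                   45
8  Eagles      39        2                   41
Reading off the mean of column 'points_plus_assists', we get 43.0.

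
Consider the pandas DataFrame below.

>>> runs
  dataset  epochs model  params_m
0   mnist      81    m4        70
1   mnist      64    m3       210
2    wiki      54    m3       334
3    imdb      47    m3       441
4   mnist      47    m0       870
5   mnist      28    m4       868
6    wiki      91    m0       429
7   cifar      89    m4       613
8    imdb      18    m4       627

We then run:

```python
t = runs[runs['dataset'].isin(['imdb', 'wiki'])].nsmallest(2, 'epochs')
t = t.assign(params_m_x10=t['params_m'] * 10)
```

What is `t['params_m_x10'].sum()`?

filter rows where dataset in ['imdb', 'wiki']:
  dataset  epochs model  params_m
2    wiki      54    m3       334
3    imdb      47    m3       441
6    wiki      91    m0       429
8    imdb      18    m4       627
take 2 rows with smallest epochs:
  dataset  epochs model  params_m
8    imdb      18    m4       627
3    imdb      47    m3       441
add column params_m_x10 = t['params_m'] * 10:
  dataset  epochs model  params_m  params_m_x10
8    imdb      18    m4       627          6270
3    imdb      47    m3       441          4410
The sum of column 'params_m_x10' is 10680.

10680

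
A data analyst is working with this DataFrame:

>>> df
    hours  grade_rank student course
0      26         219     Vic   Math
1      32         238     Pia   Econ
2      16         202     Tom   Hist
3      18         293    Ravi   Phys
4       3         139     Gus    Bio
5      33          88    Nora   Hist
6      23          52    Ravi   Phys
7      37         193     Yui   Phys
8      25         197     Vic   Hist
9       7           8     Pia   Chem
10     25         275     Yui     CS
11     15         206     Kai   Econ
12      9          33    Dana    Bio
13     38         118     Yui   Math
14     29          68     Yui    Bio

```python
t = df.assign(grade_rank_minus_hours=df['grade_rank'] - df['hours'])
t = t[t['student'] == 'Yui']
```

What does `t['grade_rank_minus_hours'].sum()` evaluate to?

525

add column grade_rank_minus_hours = df['grade_rank'] - df['hours']:
    hours  grade_rank student course  grade_rank_minus_hours
0      26         219     Vic   Math                     193
1      32         238     Pia   Econ                     206
2      16         202     Tom   Hist                     186
3      18         293    Ravi   Phys                     275
4       3         139     Gus    Bio                     136
5      33          88    Nora   Hist                      55
6      23          52    Ravi   Phys                      29
7      37         193     Yui   Phys                     156
8      25         197     Vic   Hist                     172
9       7           8     Pia   Chem                       1
10     25         275     Yui     CS                     250
11     15         206     Kai   Econ                     191
12      9          33    Dana    Bio                      24
13     38         118     Yui   Math                      80
14     29          68     Yui    Bio                      39
filter rows where student == 'Yui':
    hours  grade_rank student course  grade_rank_minus_hours
7      37         193     Yui   Phys                     156
10     25         275     Yui     CS                     250
13     38         118     Yui   Math                      80
14     29          68     Yui    Bio                      39
Then the sum of column 'grade_rank_minus_hours': 525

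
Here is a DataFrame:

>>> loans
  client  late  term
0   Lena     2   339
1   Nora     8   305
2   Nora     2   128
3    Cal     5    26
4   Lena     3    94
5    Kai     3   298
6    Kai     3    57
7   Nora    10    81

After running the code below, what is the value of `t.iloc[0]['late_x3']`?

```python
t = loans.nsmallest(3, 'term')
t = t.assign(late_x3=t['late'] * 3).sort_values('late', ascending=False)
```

30

take 3 rows with smallest term:
  client  late  term
3    Cal     5    26
6    Kai     3    57
7   Nora    10    81
add column late_x3 = t['late'] * 3:
  client  late  term  late_x3
3    Cal     5    26       15
6    Kai     3    57        9
7   Nora    10    81       30
sort by late descending:
  client  late  term  late_x3
7   Nora    10    81       30
3    Cal     5    26       15
6    Kai     3    57        9
Hence 30.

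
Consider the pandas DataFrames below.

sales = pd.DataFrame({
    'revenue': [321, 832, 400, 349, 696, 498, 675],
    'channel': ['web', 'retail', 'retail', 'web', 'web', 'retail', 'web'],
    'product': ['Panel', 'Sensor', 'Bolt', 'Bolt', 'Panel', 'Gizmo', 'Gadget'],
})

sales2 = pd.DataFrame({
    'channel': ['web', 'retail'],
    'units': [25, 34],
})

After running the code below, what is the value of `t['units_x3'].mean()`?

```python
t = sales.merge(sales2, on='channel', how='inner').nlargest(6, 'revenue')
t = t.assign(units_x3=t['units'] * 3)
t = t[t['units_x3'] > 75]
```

merge on 'channel' (how='inner') → 7 rows:
   revenue channel product  units
0      321     web   Panel     25
1      832  retail  Sensor     34
2      400  retail    Bolt     34
3      349     web    Bolt     25
4      696     web   Panel     25
5      498  retail   Gizmo     34
6      675     web  Gadget     25
take 6 rows with largest revenue:
   revenue channel product  units
1      832  retail  Sensor     34
4      696     web   Panel     25
6      675     web  Gadget     25
5      498  retail   Gizmo     34
2      400  retail    Bolt     34
3      349     web    Bolt     25
add column units_x3 = t['units'] * 3:
   revenue channel product  units  units_x3
1      832  retail  Sensor     34       102
4      696     web   Panel     25        75
6      675     web  Gadget     25        75
5      498  retail   Gizmo     34       102
2      400  retail    Bolt     34       102
3      349     web    Bolt     25        75
filter rows where units_x3 > 75:
   revenue channel product  units  units_x3
1      832  retail  Sensor     34       102
5      498  retail   Gizmo     34       102
2      400  retail    Bolt     34       102
Taking the mean of column 'units_x3' gives 102.0.

102.0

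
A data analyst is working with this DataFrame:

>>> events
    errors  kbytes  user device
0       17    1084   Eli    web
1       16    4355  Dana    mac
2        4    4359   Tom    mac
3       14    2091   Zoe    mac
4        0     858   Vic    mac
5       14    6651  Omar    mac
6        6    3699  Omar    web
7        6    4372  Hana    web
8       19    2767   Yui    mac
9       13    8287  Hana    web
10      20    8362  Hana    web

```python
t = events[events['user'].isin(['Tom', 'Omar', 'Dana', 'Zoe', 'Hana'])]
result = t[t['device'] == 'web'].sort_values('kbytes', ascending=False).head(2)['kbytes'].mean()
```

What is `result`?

filter rows where user in ['Tom', 'Omar', 'Dana', 'Zoe', 'Hana']:
    errors  kbytes  user device
1       16    4355  Dana    mac
2        4    4359   Tom    mac
3       14    2091   Zoe    mac
5       14    6651  Omar    mac
6        6    3699  Omar    web
7        6    4372  Hana    web
9       13    8287  Hana    web
10      20    8362  Hana    web
filter rows where device == 'web':
    errors  kbytes  user device
6        6    3699  Omar    web
7        6    4372  Hana    web
9       13    8287  Hana    web
10      20    8362  Hana    web
sort by kbytes descending:
    errors  kbytes  user device
10      20    8362  Hana    web
9       13    8287  Hana    web
7        6    4372  Hana    web
6        6    3699  Omar    web
take first 2 rows:
    errors  kbytes  user device
10      20    8362  Hana    web
9       13    8287  Hana    web
So mean() = 8324.5.

8324.5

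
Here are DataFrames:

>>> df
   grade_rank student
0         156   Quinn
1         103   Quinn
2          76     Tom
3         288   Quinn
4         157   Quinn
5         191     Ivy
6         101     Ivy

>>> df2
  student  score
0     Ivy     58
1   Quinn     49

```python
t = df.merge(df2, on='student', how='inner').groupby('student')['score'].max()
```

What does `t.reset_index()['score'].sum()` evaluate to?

merge on 'student' (how='inner') → 6 rows:
   grade_rank student  score
0         156   Quinn     49
1         103   Quinn     49
2         288   Quinn     49
3         157   Quinn     49
4         191     Ivy     58
5         101     Ivy     58
group by student, max of score:
student
Ivy      58
Quinn    49
Name: score, dtype: int64
reset_index():
  student  score
0     Ivy     58
1   Quinn     49
Taking the sum of column 'score' gives 107.

107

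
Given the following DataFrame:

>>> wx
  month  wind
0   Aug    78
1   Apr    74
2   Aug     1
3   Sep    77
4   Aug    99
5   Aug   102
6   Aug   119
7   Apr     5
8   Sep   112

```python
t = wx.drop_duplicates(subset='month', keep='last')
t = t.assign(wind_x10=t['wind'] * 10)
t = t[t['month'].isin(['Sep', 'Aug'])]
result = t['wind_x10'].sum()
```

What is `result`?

2310

drop duplicate month (keep=last):
  month  wind
6   Aug   119
7   Apr     5
8   Sep   112
add column wind_x10 = t['wind'] * 10:
  month  wind  wind_x10
6   Aug   119      1190
7   Apr     5        50
8   Sep   112      1120
filter rows where month in ['Sep', 'Aug']:
  month  wind  wind_x10
6   Aug   119      1190
8   Sep   112      1120
So sum() = 2310.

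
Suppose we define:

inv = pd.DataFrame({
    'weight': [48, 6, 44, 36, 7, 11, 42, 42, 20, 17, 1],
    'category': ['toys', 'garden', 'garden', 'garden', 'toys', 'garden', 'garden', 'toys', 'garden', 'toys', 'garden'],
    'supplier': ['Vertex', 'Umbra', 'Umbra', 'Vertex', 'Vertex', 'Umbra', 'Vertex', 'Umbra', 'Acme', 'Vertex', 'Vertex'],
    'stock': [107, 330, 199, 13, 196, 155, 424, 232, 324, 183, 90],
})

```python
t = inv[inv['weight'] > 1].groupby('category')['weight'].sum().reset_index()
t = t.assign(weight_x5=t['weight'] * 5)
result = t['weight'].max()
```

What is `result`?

filter rows where weight > 1:
   weight category supplier  stock
0      48     toys   Vertex    107
1       6   garden    Umbra    330
2      44   garden    Umbra    199
3      36   garden   Vertex     13
4       7     toys   Vertex    196
5      11   garden    Umbra    155
6      42   garden   Vertex    424
7      42     toys    Umbra    232
8      20   garden     Acme    324
9      17     toys   Vertex    183
group by category, sum of weight:
category
garden    159
toys      114
Name: weight, dtype: int64
reset_index():
  category  weight
0   garden     159
1     toys     114
add column weight_x5 = t['weight'] * 5:
  category  weight  weight_x5
0   garden     159        795
1     toys     114        570
max of column 'weight' → 159

159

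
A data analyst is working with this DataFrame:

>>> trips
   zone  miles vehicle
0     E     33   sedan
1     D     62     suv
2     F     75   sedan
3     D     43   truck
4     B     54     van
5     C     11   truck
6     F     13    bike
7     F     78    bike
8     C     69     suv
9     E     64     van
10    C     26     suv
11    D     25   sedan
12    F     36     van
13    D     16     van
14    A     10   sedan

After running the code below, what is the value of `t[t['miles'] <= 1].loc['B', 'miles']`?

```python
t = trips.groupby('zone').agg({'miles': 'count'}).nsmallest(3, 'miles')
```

group by zone, count of miles:
      miles
zone       
A         1
B         1
C         3
D         4
E         2
F         4
take 3 rows with smallest miles:
      miles
zone       
A         1
B         1
E         2
filter rows where miles <= 1:
      miles
zone       
A         1
B         1
Hence 1.

1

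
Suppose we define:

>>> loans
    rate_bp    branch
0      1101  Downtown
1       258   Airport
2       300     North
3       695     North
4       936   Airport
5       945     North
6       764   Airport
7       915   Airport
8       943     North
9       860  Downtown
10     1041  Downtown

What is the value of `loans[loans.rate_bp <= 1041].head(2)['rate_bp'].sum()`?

558

filter rows where rate_bp <= 1041:
    rate_bp    branch
1       258   Airport
2       300     North
3       695     North
4       936   Airport
5       945     North
6       764   Airport
7       915   Airport
8       943     North
9       860  Downtown
10     1041  Downtown
take first 2 rows:
   rate_bp   branch
1      258  Airport
2      300    North
So sum() = 558.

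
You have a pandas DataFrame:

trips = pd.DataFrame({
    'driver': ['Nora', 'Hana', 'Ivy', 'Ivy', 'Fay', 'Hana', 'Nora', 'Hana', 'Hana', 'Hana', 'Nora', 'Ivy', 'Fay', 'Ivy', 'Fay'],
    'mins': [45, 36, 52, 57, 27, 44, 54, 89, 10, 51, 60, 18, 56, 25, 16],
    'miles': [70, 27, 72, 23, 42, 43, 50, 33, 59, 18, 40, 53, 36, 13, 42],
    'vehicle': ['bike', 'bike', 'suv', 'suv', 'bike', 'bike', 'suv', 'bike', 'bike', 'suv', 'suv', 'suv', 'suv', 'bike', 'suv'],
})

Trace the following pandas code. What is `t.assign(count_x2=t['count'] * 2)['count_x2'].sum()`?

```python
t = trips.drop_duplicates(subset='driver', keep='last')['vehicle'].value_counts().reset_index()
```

drop duplicate driver (keep=last):
   driver  mins  miles vehicle
9    Hana    51     18     suv
10   Nora    60     40     suv
13    Ivy    25     13    bike
14    Fay    16     42     suv
value_counts of vehicle:
vehicle
suv     3
bike    1
Name: count, dtype: int64
reset_index():
  vehicle  count
0     suv      3
1    bike      1
add column count_x2 = t['count'] * 2:
  vehicle  count  count_x2
0     suv      3         6
1    bike      1         2

8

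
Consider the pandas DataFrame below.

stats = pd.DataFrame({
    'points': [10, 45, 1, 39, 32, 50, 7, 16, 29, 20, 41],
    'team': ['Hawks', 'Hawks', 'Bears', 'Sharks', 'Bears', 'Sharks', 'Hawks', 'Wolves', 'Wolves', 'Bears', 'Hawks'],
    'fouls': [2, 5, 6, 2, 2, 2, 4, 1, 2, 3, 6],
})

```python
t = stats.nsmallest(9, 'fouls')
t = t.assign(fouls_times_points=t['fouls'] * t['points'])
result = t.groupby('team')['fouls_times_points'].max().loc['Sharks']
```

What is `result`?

100

take 9 rows with smallest fouls:
   points    team  fouls
7      16  Wolves      1
0      10   Hawks      2
3      39  Sharks      2
4      32   Bears      2
5      50  Sharks      2
8      29  Wolves      2
9      20   Bears      3
6       7   Hawks      4
1      45   Hawks      5
add column fouls_times_points = t['fouls'] * t['points']:
   points    team  fouls  fouls_times_points
7      16  Wolves      1                  16
0      10   Hawks      2                  20
3      39  Sharks      2                  78
4      32   Bears      2                  64
5      50  Sharks      2                 100
8      29  Wolves      2                  58
9      20   Bears      3                  60
6       7   Hawks      4                  28
1      45   Hawks      5                 225
group by team, max of fouls_times_points:
team
Bears      64
Hawks     225
Sharks    100
Wolves     58
Name: fouls_times_points, dtype: int64
Then the value at index 'Sharks': 100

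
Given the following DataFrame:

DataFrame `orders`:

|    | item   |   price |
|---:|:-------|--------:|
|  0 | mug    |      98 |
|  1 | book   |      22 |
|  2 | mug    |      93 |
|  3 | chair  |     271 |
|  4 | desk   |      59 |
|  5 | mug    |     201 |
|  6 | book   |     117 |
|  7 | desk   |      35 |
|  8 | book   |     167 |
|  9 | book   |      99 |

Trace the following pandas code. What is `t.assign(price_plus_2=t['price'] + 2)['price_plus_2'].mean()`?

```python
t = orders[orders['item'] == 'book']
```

103.25

filter rows where item == 'book':
   item  price
1  book     22
6  book    117
8  book    167
9  book     99
add column price_plus_2 = t['price'] + 2:
   item  price  price_plus_2
1  book     22            24
6  book    117           119
8  book    167           169
9  book     99           101
Taking the mean of column 'price_plus_2' gives 103.25.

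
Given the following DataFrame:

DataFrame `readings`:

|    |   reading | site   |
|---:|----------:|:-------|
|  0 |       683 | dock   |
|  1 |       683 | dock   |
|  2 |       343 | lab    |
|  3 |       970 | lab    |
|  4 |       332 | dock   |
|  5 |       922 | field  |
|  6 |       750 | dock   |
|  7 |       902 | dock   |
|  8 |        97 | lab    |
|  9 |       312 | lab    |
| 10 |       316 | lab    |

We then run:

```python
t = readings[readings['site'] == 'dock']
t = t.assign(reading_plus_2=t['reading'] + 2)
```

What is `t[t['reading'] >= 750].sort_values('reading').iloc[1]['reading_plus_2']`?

filter rows where site == 'dock':
   reading  site
0      683  dock
1      683  dock
4      332  dock
6      750  dock
7      902  dock
add column reading_plus_2 = t['reading'] + 2:
   reading  site  reading_plus_2
0      683  dock             685
1      683  dock             685
4      332  dock             334
6      750  dock             752
7      902  dock             904
filter rows where reading >= 750:
   reading  site  reading_plus_2
6      750  dock             752
7      902  dock             904
sort by reading:
   reading  site  reading_plus_2
6      750  dock             752
7      902  dock             904

904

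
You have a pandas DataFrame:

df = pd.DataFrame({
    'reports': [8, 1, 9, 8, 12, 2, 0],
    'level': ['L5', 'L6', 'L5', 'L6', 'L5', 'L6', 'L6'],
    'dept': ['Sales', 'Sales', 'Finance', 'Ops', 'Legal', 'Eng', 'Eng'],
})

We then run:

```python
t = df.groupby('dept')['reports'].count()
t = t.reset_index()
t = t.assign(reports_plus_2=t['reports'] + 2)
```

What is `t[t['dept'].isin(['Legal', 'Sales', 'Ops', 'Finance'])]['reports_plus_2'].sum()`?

13

group by dept, count of reports:
dept
Eng        2
Finance    1
Legal      1
Ops        1
Sales      2
Name: reports, dtype: int64
reset_index():
      dept  reports
0      Eng        2
1  Finance        1
2    Legal        1
3      Ops        1
4    Sales        2
add column reports_plus_2 = t['reports'] + 2:
      dept  reports  reports_plus_2
0      Eng        2               4
1  Finance        1               3
2    Legal        1               3
3      Ops        1               3
4    Sales        2               4
filter rows where dept in ['Legal', 'Sales', 'Ops', 'Finance']:
      dept  reports  reports_plus_2
1  Finance        1               3
2    Legal        1               3
3      Ops        1               3
4    Sales        2               4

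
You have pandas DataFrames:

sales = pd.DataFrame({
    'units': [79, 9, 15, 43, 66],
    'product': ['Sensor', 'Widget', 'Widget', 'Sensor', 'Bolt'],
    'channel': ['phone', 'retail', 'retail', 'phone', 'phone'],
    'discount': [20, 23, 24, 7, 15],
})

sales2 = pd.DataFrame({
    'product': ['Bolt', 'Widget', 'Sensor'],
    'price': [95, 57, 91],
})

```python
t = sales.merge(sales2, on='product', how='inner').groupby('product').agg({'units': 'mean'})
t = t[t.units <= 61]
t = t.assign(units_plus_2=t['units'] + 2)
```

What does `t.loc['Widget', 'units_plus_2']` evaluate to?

merge on 'product' (how='inner') → 5 rows:
   units product channel  discount  price
0     79  Sensor   phone        20     91
1      9  Widget  retail        23     57
2     15  Widget  retail        24     57
3     43  Sensor   phone         7     91
4     66    Bolt   phone        15     95
group by product, mean of units:
         units
product       
Bolt      66.0
Sensor    61.0
Widget    12.0
filter rows where units <= 61:
         units
product       
Sensor    61.0
Widget    12.0
add column units_plus_2 = t['units'] + 2:
         units  units_plus_2
product                     
Sensor    61.0          63.0
Widget    12.0          14.0

14.0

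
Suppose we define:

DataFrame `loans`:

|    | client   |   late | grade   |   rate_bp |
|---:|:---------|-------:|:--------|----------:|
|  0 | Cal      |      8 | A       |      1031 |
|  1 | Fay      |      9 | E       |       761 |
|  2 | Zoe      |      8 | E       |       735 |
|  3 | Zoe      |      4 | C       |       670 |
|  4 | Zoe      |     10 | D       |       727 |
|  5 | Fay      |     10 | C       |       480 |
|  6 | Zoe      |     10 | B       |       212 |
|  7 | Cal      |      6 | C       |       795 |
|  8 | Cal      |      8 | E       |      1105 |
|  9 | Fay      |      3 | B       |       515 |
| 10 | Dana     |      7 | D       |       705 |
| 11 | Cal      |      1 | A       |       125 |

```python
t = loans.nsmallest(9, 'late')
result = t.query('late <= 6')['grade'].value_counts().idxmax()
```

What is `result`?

C

take 9 rows with smallest late:
   client  late grade  rate_bp
11    Cal     1     A      125
9     Fay     3     B      515
3     Zoe     4     C      670
7     Cal     6     C      795
10   Dana     7     D      705
0     Cal     8     A     1031
2     Zoe     8     E      735
8     Cal     8     E     1105
1     Fay     9     E      761
filter rows where late <= 6:
   client  late grade  rate_bp
11    Cal     1     A      125
9     Fay     3     B      515
3     Zoe     4     C      670
7     Cal     6     C      795
value_counts of grade:
grade
C    2
A    1
B    1
Name: count, dtype: int64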